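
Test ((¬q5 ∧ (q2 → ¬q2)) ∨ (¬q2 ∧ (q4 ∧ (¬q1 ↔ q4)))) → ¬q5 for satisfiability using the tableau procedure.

Satisfiable

Initial set: {T (((¬q5 ∧ (q2 → ¬q2)) ∨ (¬q2 ∧ (q4 ∧ (¬q1 ↔ q4)))) → ¬q5)}.
T (((¬q5 ∧ (q2 → ¬q2)) ∨ (¬q2 ∧ (q4 ∧ (¬q1 ↔ q4)))) → ¬q5): β-rule — branch into F ((¬q5 ∧ (q2 → ¬q2)) ∨ (¬q2 ∧ (q4 ∧ (¬q1 ↔ q4))))  //  T ¬q5.
  branch 1 (add F ((¬q5 ∧ (q2 → ¬q2)) ∨ (¬q2 ∧ (q4 ∧ (¬q1 ↔ q4))))):
    F ((¬q5 ∧ (q2 → ¬q2)) ∨ (¬q2 ∧ (q4 ∧ (¬q1 ↔ q4)))): α-rule — add F (¬q5 ∧ (q2 → ¬q2)), F (¬q2 ∧ (q4 ∧ (¬q1 ↔ q4))).
    F (¬q5 ∧ (q2 → ¬q2)): β-rule — branch into F ¬q5  //  F (q2 → ¬q2).
      branch 1.1 (add F ¬q5):
        F (¬q2 ∧ (q4 ∧ (¬q1 ↔ q4))): β-rule — branch into F ¬q2  //  F (q4 ∧ (¬q1 ↔ q4)).
          branch 1.1.1 (add F ¬q2):
            ○ open, literals {q2=true, q5=true}.
          branch 1.1.2 (add F (q4 ∧ (¬q1 ↔ q4))):
            F (q4 ∧ (¬q1 ↔ q4)): β-rule — branch into F q4  //  F (¬q1 ↔ q4).
              branch 1.1.2.1 (add F q4):
                ○ open, literals {q4=false, q5=true}.
              branch 1.1.2.2 (add F (¬q1 ↔ q4)):
                F (¬q1 ↔ q4): β-rule — branch into T ¬q1, F q4  //  F ¬q1, T q4.
                  branch 1.1.2.2.1 (add T ¬q1, F q4):
                    ○ open, literals {q1=false, q4=false, q5=true}.
                  branch 1.1.2.2.2 (add F ¬q1, T q4):
                    ○ open, literals {q1=true, q4=true, q5=true}.
      branch 1.2 (add F (q2 → ¬q2)):
        F (q2 → ¬q2): α-rule — add T q2, F ¬q2.
        F (¬q2 ∧ (q4 ∧ (¬q1 ↔ q4))): β-rule — branch into F ¬q2  //  F (q4 ∧ (¬q1 ↔ q4)).
          branch 1.2.1 (add F ¬q2):
            ○ open, literals {q2=true}.
          branch 1.2.2 (add F (q4 ∧ (¬q1 ↔ q4))):
            F (q4 ∧ (¬q1 ↔ q4)): β-rule — branch into F q4  //  F (¬q1 ↔ q4).
              branch 1.2.2.1 (add F q4):
                ○ open, literals {q2=true, q4=false}.
              branch 1.2.2.2 (add F (¬q1 ↔ q4)):
                F (¬q1 ↔ q4): β-rule — branch into T ¬q1, F q4  //  F ¬q1, T q4.
                  branch 1.2.2.2.1 (add T ¬q1, F q4):
                    ○ open, literals {q1=false, q2=true, q4=false}.
                  branch 1.2.2.2.2 (add F ¬q1, T q4):
                    ○ open, literals {q1=true, q2=true, q4=true}.
  branch 2 (add T ¬q5):
    ○ open, literals {q5=false}.
0 branches closed, 9 open.
An open branch gives a satisfying assignment: q2=true, q5=true.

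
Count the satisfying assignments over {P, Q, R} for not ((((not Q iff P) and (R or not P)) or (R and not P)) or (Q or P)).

Initial set: {not ((((not Q iff P) and (R or not P)) or (R and not P)) or (Q or P))}.
not ((((not Q iff P) and (R or not P)) or (R and not P)) or (Q or P)): α-rule — add not (((not Q iff P) and (R or not P)) or (R and not P)), not (Q or P).
not (((not Q iff P) and (R or not P)) or (R and not P)): α-rule — add not ((not Q iff P) and (R or not P)), not (R and not P).
not (Q or P): α-rule — add not Q, not P.
not ((not Q iff P) and (R or not P)): β-rule — branch into not (not Q iff P)  //  not (R or not P).
  branch 1 (add not (not Q iff P)):
    not (R and not P): β-rule — branch into not R  //  not not P.
      branch 1.1 (add not R):
        not (not Q iff P): β-rule — branch into not Q, not P  //  not not Q, P.
          branch 1.1.1 (add not Q, not P):
            ○ open, literals {P=false, Q=false, R=false}.
          branch 1.1.2 (add not not Q, P):
            × closes — contains both Q and not Q.
      branch 1.2 (add not not P):
        × closes — contains both P and not P.
  branch 2 (add not (R or not P)):
    not (R or not P): α-rule — add not R, not not P.
    × closes — contains both P and not P.
3 branches closed, 1 open.
Each open branch fixes some atoms; the unmentioned ones are free. Counting distinct full assignments: branch {P=false, Q=false, R=false} (none free) contributes 1 new. Total: 1.

1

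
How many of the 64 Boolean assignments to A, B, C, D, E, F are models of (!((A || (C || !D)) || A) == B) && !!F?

16

Initial set: {((!((A || (C || !D)) || A) == B) && !!F)}.
((!((A || (C || !D)) || A) == B) && !!F): α-rule — add (!((A || (C || !D)) || A) == B), !!F.
!!F: drop double negation, giving F.
(!((A || (C || !D)) || A) == B): β-rule — branch into !((A || (C || !D)) || A), B  //  !!((A || (C || !D)) || A), !B.
  branch 1 (add !((A || (C || !D)) || A), B):
    !((A || (C || !D)) || A): α-rule — add !(A || (C || !D)), !A.
    !(A || (C || !D)): α-rule — add !A, !(C || !D).
    !(C || !D): α-rule — add !C, !!D.
    ○ open, literals {A=F, B=T, C=F, D=T, F=T}.
  branch 2 (add !!((A || (C || !D)) || A), !B):
    !!((A || (C || !D)) || A): β-rule — branch into (A || (C || !D))  //  A.
      branch 2.1 (add (A || (C || !D))):
        (A || (C || !D)): β-rule — branch into A  //  (C || !D).
          branch 2.1.1 (add A):
            ○ open, literals {A=T, B=F, F=T}.
          branch 2.1.2 (add (C || !D)):
            (C || !D): β-rule — branch into C  //  !D.
              branch 2.1.2.1 (add C):
                ○ open, literals {B=F, C=T, F=T}.
              branch 2.1.2.2 (add !D):
                ○ open, literals {B=F, D=F, F=T}.
      branch 2.2 (add A):
        ○ open, literals {A=T, B=F, F=T}.
0 branches closed, 5 open.
Each open branch fixes some atoms; the unmentioned ones are free. Counting distinct full assignments: branch {A=F, B=T, C=F, D=T, F=T} (E) contributes 2 new; branch {A=T, B=F, F=T} (C, D, E) contributes 8 new; branch {B=F, C=T, F=T} (A, D, E) contributes 4 new; branch {B=F, D=F, F=T} (A, C, E) contributes 2 new; branch {A=T, B=F, F=T} (C, D, E) contributes 0 new. Total: 16.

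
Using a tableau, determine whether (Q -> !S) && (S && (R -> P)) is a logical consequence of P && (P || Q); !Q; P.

No

Initial set: {(P && (P || Q)); !Q; P; !((Q -> !S) && (S && (R -> P)))}.
(P && (P || Q)): α-rule — add P, (P || Q).
!((Q -> !S) && (S && (R -> P))): β-rule — branch into !(Q -> !S)  //  !(S && (R -> P)).
  branch 1 (add !(Q -> !S)):
    !(Q -> !S): α-rule — add Q, !!S.
    × closes — contains both Q and !Q.
  branch 2 (add !(S && (R -> P))):
    (P || Q): β-rule — branch into P  //  Q.
      branch 2.1 (add P):
        !(S && (R -> P)): β-rule — branch into !S  //  !(R -> P).
          branch 2.1.1 (add !S):
            ○ open, literals {P=T, Q=F, S=F}.
          branch 2.1.2 (add !(R -> P)):
            !(R -> P): α-rule — add R, !P.
            × closes — contains both P and !P.
      branch 2.2 (add Q):
        × closes — contains both Q and !Q.
3 branches closed, 1 open.
An open branch gives a countermodel: P=T, Q=F, S=F (unmentioned atoms arbitrary); the premises hold there but the conclusion fails.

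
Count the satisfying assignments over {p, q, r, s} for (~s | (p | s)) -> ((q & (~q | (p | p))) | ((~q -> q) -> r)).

14

Initial set: {((~s | (p | s)) -> ((q & (~q | (p | p))) | ((~q -> q) -> r)))}.
((~s | (p | s)) -> ((q & (~q | (p | p))) | ((~q -> q) -> r))): β-rule — branch into ~(~s | (p | s))  //  ((q & (~q | (p | p))) | ((~q -> q) -> r)).
  branch 1 (add ~(~s | (p | s))):
    ~(~s | (p | s)): α-rule — add ~~s, ~(p | s).
    ~(p | s): α-rule — add ~p, ~s.
    × closes — contains both s and ~s.
  branch 2 (add ((q & (~q | (p | p))) | ((~q -> q) -> r))):
    ((q & (~q | (p | p))) | ((~q -> q) -> r)): β-rule — branch into (q & (~q | (p | p)))  //  ((~q -> q) -> r).
      branch 2.1 (add (q & (~q | (p | p)))):
        (q & (~q | (p | p))): α-rule — add q, (~q | (p | p)).
        (~q | (p | p)): β-rule — branch into ~q  //  (p | p).
          branch 2.1.1 (add ~q):
            × closes — contains both q and ~q.
          branch 2.1.2 (add (p | p)):
            (p | p): β-rule — branch into p  //  p.
              branch 2.1.2.1 (add p):
                ○ open, literals {p=T, q=T}.
              branch 2.1.2.2 (add p):
                ○ open, literals {p=T, q=T}.
      branch 2.2 (add ((~q -> q) -> r)):
        ((~q -> q) -> r): β-rule — branch into ~(~q -> q)  //  r.
          branch 2.2.1 (add ~(~q -> q)):
            ~(~q -> q): α-rule — add ~q, ~q.
            ○ open, literals {q=F}.
          branch 2.2.2 (add r):
            ○ open, literals {r=T}.
2 branches closed, 4 open.
Each open branch fixes some atoms; the unmentioned ones are free. Counting distinct full assignments: branch {p=T, q=T} (r, s) contributes 4 new; branch {p=T, q=T} (r, s) contributes 0 new; branch {q=F} (p, r, s) contributes 8 new; branch {r=T} (p, q, s) contributes 2 new. Total: 14.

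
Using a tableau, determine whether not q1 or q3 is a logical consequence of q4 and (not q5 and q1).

No

Initial set: {(q4 and (not q5 and q1)); not (not q1 or q3)}.
(q4 and (not q5 and q1)): α-rule — add q4, (not q5 and q1).
not (not q1 or q3): α-rule — add not not q1, not q3.
(not q5 and q1): α-rule — add not q5, q1.
○ open, literals {q1=T, q3=F, q4=T, q5=F}.
0 branches closed, 1 open.
An open branch gives a countermodel: q1=T, q3=F, q4=T, q5=F (unmentioned atoms arbitrary); the premises hold there but the conclusion fails.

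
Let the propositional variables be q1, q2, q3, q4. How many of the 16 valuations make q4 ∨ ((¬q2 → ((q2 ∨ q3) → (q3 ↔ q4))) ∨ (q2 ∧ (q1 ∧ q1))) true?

Initial set: {(q4 ∨ ((¬q2 → ((q2 ∨ q3) → (q3 ↔ q4))) ∨ (q2 ∧ (q1 ∧ q1))))}.
(q4 ∨ ((¬q2 → ((q2 ∨ q3) → (q3 ↔ q4))) ∨ (q2 ∧ (q1 ∧ q1)))): β-rule — branch into q4  //  ((¬q2 → ((q2 ∨ q3) → (q3 ↔ q4))) ∨ (q2 ∧ (q1 ∧ q1))).
  branch 1 (add q4):
    ○ open, literals {q4=1}.
  branch 2 (add ((¬q2 → ((q2 ∨ q3) → (q3 ↔ q4))) ∨ (q2 ∧ (q1 ∧ q1)))):
    ((¬q2 → ((q2 ∨ q3) → (q3 ↔ q4))) ∨ (q2 ∧ (q1 ∧ q1))): β-rule — branch into (¬q2 → ((q2 ∨ q3) → (q3 ↔ q4)))  //  (q2 ∧ (q1 ∧ q1)).
      branch 2.1 (add (¬q2 → ((q2 ∨ q3) → (q3 ↔ q4)))):
        (¬q2 → ((q2 ∨ q3) → (q3 ↔ q4))): β-rule — branch into ¬¬q2  //  ((q2 ∨ q3) → (q3 ↔ q4)).
          branch 2.1.1 (add ¬¬q2):
            ○ open, literals {q2=1}.
          branch 2.1.2 (add ((q2 ∨ q3) → (q3 ↔ q4))):
            ((q2 ∨ q3) → (q3 ↔ q4)): β-rule — branch into ¬(q2 ∨ q3)  //  (q3 ↔ q4).
              branch 2.1.2.1 (add ¬(q2 ∨ q3)):
                ¬(q2 ∨ q3): α-rule — add ¬q2, ¬q3.
                ○ open, literals {q2=0, q3=0}.
              branch 2.1.2.2 (add (q3 ↔ q4)):
                (q3 ↔ q4): β-rule — branch into q3, q4  //  ¬q3, ¬q4.
                  branch 2.1.2.2.1 (add q3, q4):
                    ○ open, literals {q3=1, q4=1}.
                  branch 2.1.2.2.2 (add ¬q3, ¬q4):
                    ○ open, literals {q3=0, q4=0}.
      branch 2.2 (add (q2 ∧ (q1 ∧ q1))):
        (q2 ∧ (q1 ∧ q1)): α-rule — add q2, (q1 ∧ q1).
        (q1 ∧ q1): α-rule — add q1, q1.
        ○ open, literals {q1=1, q2=1}.
0 branches closed, 6 open.
Each open branch fixes some atoms; the unmentioned ones are free. Counting distinct full assignments: branch {q4=1} (q1, q2, q3) contributes 8 new; branch {q2=1} (q1, q3, q4) contributes 4 new; branch {q2=0, q3=0} (q1, q4) contributes 2 new; branch {q3=1, q4=1} (q1, q2) contributes 0 new; branch {q3=0, q4=0} (q1, q2) contributes 0 new; branch {q1=1, q2=1} (q3, q4) contributes 0 new. Total: 14.

14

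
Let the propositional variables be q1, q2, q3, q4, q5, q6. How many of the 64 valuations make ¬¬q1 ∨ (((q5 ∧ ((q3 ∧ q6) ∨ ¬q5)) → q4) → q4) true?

Initial set: {(¬¬q1 ∨ (((q5 ∧ ((q3 ∧ q6) ∨ ¬q5)) → q4) → q4))}.
(¬¬q1 ∨ (((q5 ∧ ((q3 ∧ q6) ∨ ¬q5)) → q4) → q4)): β-rule — branch into ¬¬q1  //  (((q5 ∧ ((q3 ∧ q6) ∨ ¬q5)) → q4) → q4).
  branch 1 (add ¬¬q1):
    ¬¬q1: drop double negation, giving q1.
    ○ open, literals {q1=T}.
  branch 2 (add (((q5 ∧ ((q3 ∧ q6) ∨ ¬q5)) → q4) → q4)):
    (((q5 ∧ ((q3 ∧ q6) ∨ ¬q5)) → q4) → q4): β-rule — branch into ¬((q5 ∧ ((q3 ∧ q6) ∨ ¬q5)) → q4)  //  q4.
      branch 2.1 (add ¬((q5 ∧ ((q3 ∧ q6) ∨ ¬q5)) → q4)):
        ¬((q5 ∧ ((q3 ∧ q6) ∨ ¬q5)) → q4): α-rule — add (q5 ∧ ((q3 ∧ q6) ∨ ¬q5)), ¬q4.
        (q5 ∧ ((q3 ∧ q6) ∨ ¬q5)): α-rule — add q5, ((q3 ∧ q6) ∨ ¬q5).
        ((q3 ∧ q6) ∨ ¬q5): β-rule — branch into (q3 ∧ q6)  //  ¬q5.
          branch 2.1.1 (add (q3 ∧ q6)):
            (q3 ∧ q6): α-rule — add q3, q6.
            ○ open, literals {q3=T, q4=F, q5=T, q6=T}.
          branch 2.1.2 (add ¬q5):
            × closes — contains both q5 and ¬q5.
      branch 2.2 (add q4):
        ○ open, literals {q4=T}.
1 branch closed, 3 open.
Each open branch fixes some atoms; the unmentioned ones are free. Counting distinct full assignments: branch {q1=T} (q2, q3, q4, q5, q6) contributes 32 new; branch {q3=T, q4=F, q5=T, q6=T} (q1, q2) contributes 2 new; branch {q4=T} (q1, q2, q3, q5, q6) contributes 16 new. Total: 50.

50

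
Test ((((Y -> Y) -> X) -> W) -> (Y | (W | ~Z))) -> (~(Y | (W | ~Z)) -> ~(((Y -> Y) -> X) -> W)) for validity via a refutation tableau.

Valid

Assume the negation and expand:
Initial set: {~(((((Y -> Y) -> X) -> W) -> (Y | (W | ~Z))) -> (~(Y | (W | ~Z)) -> ~(((Y -> Y) -> X) -> W)))}.
~(((((Y -> Y) -> X) -> W) -> (Y | (W | ~Z))) -> (~(Y | (W | ~Z)) -> ~(((Y -> Y) -> X) -> W))): α-rule — add ((((Y -> Y) -> X) -> W) -> (Y | (W | ~Z))), ~(~(Y | (W | ~Z)) -> ~(((Y -> Y) -> X) -> W)).
~(~(Y | (W | ~Z)) -> ~(((Y -> Y) -> X) -> W)): α-rule — add ~(Y | (W | ~Z)), ~~(((Y -> Y) -> X) -> W).
~(Y | (W | ~Z)): α-rule — add ~Y, ~(W | ~Z).
~(W | ~Z): α-rule — add ~W, ~~Z.
((((Y -> Y) -> X) -> W) -> (Y | (W | ~Z))): β-rule — branch into ~(((Y -> Y) -> X) -> W)  //  (Y | (W | ~Z)).
  branch 1 (add ~(((Y -> Y) -> X) -> W)):
    ~(((Y -> Y) -> X) -> W): α-rule — add ((Y -> Y) -> X), ~W.
    ~~(((Y -> Y) -> X) -> W): β-rule — branch into ~((Y -> Y) -> X)  //  W.
      branch 1.1 (add ~((Y -> Y) -> X)):
        ~((Y -> Y) -> X): α-rule — add (Y -> Y), ~X.
        ((Y -> Y) -> X): β-rule — branch into ~(Y -> Y)  //  X.
          branch 1.1.1 (add ~(Y -> Y)):
            ~(Y -> Y): α-rule — add Y, ~Y.
            × closes — contains both Y and ~Y.
          branch 1.1.2 (add X):
            × closes — contains both X and ~X.
      branch 1.2 (add W):
        × closes — contains both W and ~W.
  branch 2 (add (Y | (W | ~Z))):
    ~~(((Y -> Y) -> X) -> W): β-rule — branch into ~((Y -> Y) -> X)  //  W.
      branch 2.1 (add ~((Y -> Y) -> X)):
        ~((Y -> Y) -> X): α-rule — add (Y -> Y), ~X.
        (Y | (W | ~Z)): β-rule — branch into Y  //  (W | ~Z).
          branch 2.1.1 (add Y):
            × closes — contains both Y and ~Y.
          branch 2.1.2 (add (W | ~Z)):
            (Y -> Y): β-rule — branch into ~Y  //  Y.
              branch 2.1.2.1 (add ~Y):
                (W | ~Z): β-rule — branch into W  //  ~Z.
                  branch 2.1.2.1.1 (add W):
                    × closes — contains both W and ~W.
                  branch 2.1.2.1.2 (add ~Z):
                    × closes — contains both Z and ~Z.
              branch 2.1.2.2 (add Y):
                × closes — contains both Y and ~Y.
      branch 2.2 (add W):
        × closes — contains both W and ~W.
All 8 branches close.
Every branch closed, so the negation is unsatisfiable and the formula is valid.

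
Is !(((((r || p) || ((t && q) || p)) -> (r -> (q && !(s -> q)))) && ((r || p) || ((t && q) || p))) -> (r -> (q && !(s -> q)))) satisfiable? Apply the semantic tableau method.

Initial set: {!(((((r || p) || ((t && q) || p)) -> (r -> (q && !(s -> q)))) && ((r || p) || ((t && q) || p))) -> (r -> (q && !(s -> q))))}.
!(((((r || p) || ((t && q) || p)) -> (r -> (q && !(s -> q)))) && ((r || p) || ((t && q) || p))) -> (r -> (q && !(s -> q)))): α-rule — add ((((r || p) || ((t && q) || p)) -> (r -> (q && !(s -> q)))) && ((r || p) || ((t && q) || p))), !(r -> (q && !(s -> q))).
((((r || p) || ((t && q) || p)) -> (r -> (q && !(s -> q)))) && ((r || p) || ((t && q) || p))): α-rule — add (((r || p) || ((t && q) || p)) -> (r -> (q && !(s -> q)))), ((r || p) || ((t && q) || p)).
!(r -> (q && !(s -> q))): α-rule — add r, !(q && !(s -> q)).
(((r || p) || ((t && q) || p)) -> (r -> (q && !(s -> q)))): β-rule — branch into !((r || p) || ((t && q) || p))  //  (r -> (q && !(s -> q))).
  branch 1 (add !((r || p) || ((t && q) || p))):
    !((r || p) || ((t && q) || p)): α-rule — add !(r || p), !((t && q) || p).
    !(r || p): α-rule — add !r, !p.
    × closes — contains both r and !r.
  branch 2 (add (r -> (q && !(s -> q)))):
    ((r || p) || ((t && q) || p)): β-rule — branch into (r || p)  //  ((t && q) || p).
      branch 2.1 (add (r || p)):
        !(q && !(s -> q)): β-rule — branch into !q  //  !!(s -> q).
          branch 2.1.1 (add !q):
            (r -> (q && !(s -> q))): β-rule — branch into !r  //  (q && !(s -> q)).
              branch 2.1.1.1 (add !r):
                × closes — contains both r and !r.
              branch 2.1.1.2 (add (q && !(s -> q))):
                (q && !(s -> q)): α-rule — add q, !(s -> q).
                × closes — contains both q and !q.
          branch 2.1.2 (add !!(s -> q)):
            (r -> (q && !(s -> q))): β-rule — branch into !r  //  (q && !(s -> q)).
              branch 2.1.2.1 (add !r):
                × closes — contains both r and !r.
              branch 2.1.2.2 (add (q && !(s -> q))):
                (q && !(s -> q)): α-rule — add q, !(s -> q).
                !(s -> q): α-rule — add s, !q.
                × closes — contains both q and !q.
      branch 2.2 (add ((t && q) || p)):
        !(q && !(s -> q)): β-rule — branch into !q  //  !!(s -> q).
          branch 2.2.1 (add !q):
            (r -> (q && !(s -> q))): β-rule — branch into !r  //  (q && !(s -> q)).
              branch 2.2.1.1 (add !r):
                × closes — contains both r and !r.
              branch 2.2.1.2 (add (q && !(s -> q))):
                (q && !(s -> q)): α-rule — add q, !(s -> q).
                × closes — contains both q and !q.
          branch 2.2.2 (add !!(s -> q)):
            (r -> (q && !(s -> q))): β-rule — branch into !r  //  (q && !(s -> q)).
              branch 2.2.2.1 (add !r):
                × closes — contains both r and !r.
              branch 2.2.2.2 (add (q && !(s -> q))):
                (q && !(s -> q)): α-rule — add q, !(s -> q).
                !(s -> q): α-rule — add s, !q.
                × closes — contains both q and !q.
All 9 branches close.
Every branch closed; the formula is unsatisfiable.

Unsatisfiable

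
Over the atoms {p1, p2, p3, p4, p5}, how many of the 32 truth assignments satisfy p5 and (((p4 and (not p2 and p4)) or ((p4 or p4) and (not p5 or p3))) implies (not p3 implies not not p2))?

Initial set: {(p5 and (((p4 and (not p2 and p4)) or ((p4 or p4) and (not p5 or p3))) implies (not p3 implies not not p2)))}.
(p5 and (((p4 and (not p2 and p4)) or ((p4 or p4) and (not p5 or p3))) implies (not p3 implies not not p2))): α-rule — add p5, (((p4 and (not p2 and p4)) or ((p4 or p4) and (not p5 or p3))) implies (not p3 implies not not p2)).
(((p4 and (not p2 and p4)) or ((p4 or p4) and (not p5 or p3))) implies (not p3 implies not not p2)): β-rule — branch into not ((p4 and (not p2 and p4)) or ((p4 or p4) and (not p5 or p3)))  //  (not p3 implies not not p2).
  branch 1 (add not ((p4 and (not p2 and p4)) or ((p4 or p4) and (not p5 or p3)))):
    not ((p4 and (not p2 and p4)) or ((p4 or p4) and (not p5 or p3))): α-rule — add not (p4 and (not p2 and p4)), not ((p4 or p4) and (not p5 or p3)).
    not (p4 and (not p2 and p4)): β-rule — branch into not p4  //  not (not p2 and p4).
      branch 1.1 (add not p4):
        not ((p4 or p4) and (not p5 or p3)): β-rule — branch into not (p4 or p4)  //  not (not p5 or p3).
          branch 1.1.1 (add not (p4 or p4)):
            not (p4 or p4): α-rule — add not p4, not p4.
            ○ open, literals {p4=false, p5=true}.
          branch 1.1.2 (add not (not p5 or p3)):
            not (not p5 or p3): α-rule — add not not p5, not p3.
            ○ open, literals {p3=false, p4=false, p5=true}.
      branch 1.2 (add not (not p2 and p4)):
        not ((p4 or p4) and (not p5 or p3)): β-rule — branch into not (p4 or p4)  //  not (not p5 or p3).
          branch 1.2.1 (add not (p4 or p4)):
            not (p4 or p4): α-rule — add not p4, not p4.
            not (not p2 and p4): β-rule — branch into not not p2  //  not p4.
              branch 1.2.1.1 (add not not p2):
                ○ open, literals {p2=true, p4=false, p5=true}.
              branch 1.2.1.2 (add not p4):
                ○ open, literals {p4=false, p5=true}.
          branch 1.2.2 (add not (not p5 or p3)):
            not (not p5 or p3): α-rule — add not not p5, not p3.
            not (not p2 and p4): β-rule — branch into not not p2  //  not p4.
              branch 1.2.2.1 (add not not p2):
                ○ open, literals {p2=true, p3=false, p5=true}.
              branch 1.2.2.2 (add not p4):
                ○ open, literals {p3=false, p4=false, p5=true}.
  branch 2 (add (not p3 implies not not p2)):
    (not p3 implies not not p2): β-rule — branch into not not p3  //  not not p2.
      branch 2.1 (add not not p3):
        ○ open, literals {p3=true, p5=true}.
      branch 2.2 (add not not p2):
        not not p2: drop double negation, giving p2.
        ○ open, literals {p2=true, p5=true}.
0 branches closed, 8 open.
Each open branch fixes some atoms; the unmentioned ones are free. Counting distinct full assignments: branch {p4=false, p5=true} (p1, p2, p3) contributes 8 new; branch {p3=false, p4=false, p5=true} (p1, p2) contributes 0 new; branch {p2=true, p4=false, p5=true} (p1, p3) contributes 0 new; branch {p4=false, p5=true} (p1, p2, p3) contributes 0 new; branch {p2=true, p3=false, p5=true} (p1, p4) contributes 2 new; branch {p3=false, p4=false, p5=true} (p1, p2) contributes 0 new; branch {p3=true, p5=true} (p1, p2, p4) contributes 4 new; branch {p2=true, p5=true} (p1, p3, p4) contributes 0 new. Total: 14.

14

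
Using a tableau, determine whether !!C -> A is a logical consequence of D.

Initial set: {D; !(!!C -> A)}.
!(!!C -> A): α-rule — add !!C, !A.
!!C: drop double negation, giving C.
○ open, literals {A=0, C=1, D=1}.
0 branches closed, 1 open.
An open branch gives a countermodel: A=0, C=1, D=1 (unmentioned atoms arbitrary); the premises hold there but the conclusion fails.

No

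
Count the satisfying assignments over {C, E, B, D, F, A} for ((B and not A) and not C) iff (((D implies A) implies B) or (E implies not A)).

Initial set: {(((B and not A) and not C) iff (((D implies A) implies B) or (E implies not A)))}.
(((B and not A) and not C) iff (((D implies A) implies B) or (E implies not A))): β-rule — branch into ((B and not A) and not C), (((D implies A) implies B) or (E implies not A))  //  not ((B and not A) and not C), not (((D implies A) implies B) or (E implies not A)).
  branch 1 (add ((B and not A) and not C), (((D implies A) implies B) or (E implies not A))):
    ((B and not A) and not C): α-rule — add (B and not A), not C.
    (B and not A): α-rule — add B, not A.
    (((D implies A) implies B) or (E implies not A)): β-rule — branch into ((D implies A) implies B)  //  (E implies not A).
      branch 1.1 (add ((D implies A) implies B)):
        ((D implies A) implies B): β-rule — branch into not (D implies A)  //  B.
          branch 1.1.1 (add not (D implies A)):
            not (D implies A): α-rule — add D, not A.
            ○ open, literals {A=false, B=true, C=false, D=true}.
          branch 1.1.2 (add B):
            ○ open, literals {A=false, B=true, C=false}.
      branch 1.2 (add (E implies not A)):
        (E implies not A): β-rule — branch into not E  //  not A.
          branch 1.2.1 (add not E):
            ○ open, literals {A=false, B=true, C=false, E=false}.
          branch 1.2.2 (add not A):
            ○ open, literals {A=false, B=true, C=false}.
  branch 2 (add not ((B and not A) and not C), not (((D implies A) implies B) or (E implies not A))):
    not (((D implies A) implies B) or (E implies not A)): α-rule — add not ((D implies A) implies B), not (E implies not A).
    not ((D implies A) implies B): α-rule — add (D implies A), not B.
    not (E implies not A): α-rule — add E, not not A.
    not ((B and not A) and not C): β-rule — branch into not (B and not A)  //  not not C.
      branch 2.1 (add not (B and not A)):
        (D implies A): β-rule — branch into not D  //  A.
          branch 2.1.1 (add not D):
            not (B and not A): β-rule — branch into not B  //  not not A.
              branch 2.1.1.1 (add not B):
                ○ open, literals {A=true, B=false, D=false, E=true}.
              branch 2.1.1.2 (add not not A):
                ○ open, literals {A=true, B=false, D=false, E=true}.
          branch 2.1.2 (add A):
            not (B and not A): β-rule — branch into not B  //  not not A.
              branch 2.1.2.1 (add not B):
                ○ open, literals {A=true, B=false, E=true}.
              branch 2.1.2.2 (add not not A):
                ○ open, literals {A=true, B=false, E=true}.
      branch 2.2 (add not not C):
        (D implies A): β-rule — branch into not D  //  A.
          branch 2.2.1 (add not D):
            ○ open, literals {A=true, B=false, C=true, D=false, E=true}.
          branch 2.2.2 (add A):
            ○ open, literals {A=true, B=false, C=true, E=true}.
0 branches closed, 10 open.
Each open branch fixes some atoms; the unmentioned ones are free. Counting distinct full assignments: branch {A=false, B=true, C=false, D=true} (E, F) contributes 4 new; branch {A=false, B=true, C=false} (E, D, F) contributes 4 new; branch {A=false, B=true, C=false, E=false} (D, F) contributes 0 new; branch {A=false, B=true, C=false} (E, D, F) contributes 0 new; branch {A=true, B=false, D=false, E=true} (C, F) contributes 4 new; branch {A=true, B=false, D=false, E=true} (C, F) contributes 0 new; branch {A=true, B=false, E=true} (C, D, F) contributes 4 new; branch {A=true, B=false, E=true} (C, D, F) contributes 0 new; branch {A=true, B=false, C=true, D=false, E=true} (F) contributes 0 new; branch {A=true, B=false, C=true, E=true} (D, F) contributes 0 new. Total: 16.

16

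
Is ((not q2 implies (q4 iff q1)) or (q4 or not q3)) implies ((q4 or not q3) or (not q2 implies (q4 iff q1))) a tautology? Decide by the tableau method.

Valid

Assume the negation and expand:
Initial set: {not (((not q2 implies (q4 iff q1)) or (q4 or not q3)) implies ((q4 or not q3) or (not q2 implies (q4 iff q1))))}.
not (((not q2 implies (q4 iff q1)) or (q4 or not q3)) implies ((q4 or not q3) or (not q2 implies (q4 iff q1)))): α-rule — add ((not q2 implies (q4 iff q1)) or (q4 or not q3)), not ((q4 or not q3) or (not q2 implies (q4 iff q1))).
not ((q4 or not q3) or (not q2 implies (q4 iff q1))): α-rule — add not (q4 or not q3), not (not q2 implies (q4 iff q1)).
not (q4 or not q3): α-rule — add not q4, not not q3.
not (not q2 implies (q4 iff q1)): α-rule — add not q2, not (q4 iff q1).
((not q2 implies (q4 iff q1)) or (q4 or not q3)): β-rule — branch into (not q2 implies (q4 iff q1))  //  (q4 or not q3).
  branch 1 (add (not q2 implies (q4 iff q1))):
    not (q4 iff q1): β-rule — branch into q4, not q1  //  not q4, q1.
      branch 1.1 (add q4, not q1):
        × closes — contains both q4 and not q4.
      branch 1.2 (add not q4, q1):
        (not q2 implies (q4 iff q1)): β-rule — branch into not not q2  //  (q4 iff q1).
          branch 1.2.1 (add not not q2):
            × closes — contains both q2 and not q2.
          branch 1.2.2 (add (q4 iff q1)):
            (q4 iff q1): β-rule — branch into q4, q1  //  not q4, not q1.
              branch 1.2.2.1 (add q4, q1):
                × closes — contains both q4 and not q4.
              branch 1.2.2.2 (add not q4, not q1):
                × closes — contains both q1 and not q1.
  branch 2 (add (q4 or not q3)):
    not (q4 iff q1): β-rule — branch into q4, not q1  //  not q4, q1.
      branch 2.1 (add q4, not q1):
        × closes — contains both q4 and not q4.
      branch 2.2 (add not q4, q1):
        (q4 or not q3): β-rule — branch into q4  //  not q3.
          branch 2.2.1 (add q4):
            × closes — contains both q4 and not q4.
          branch 2.2.2 (add not q3):
            × closes — contains both q3 and not q3.
All 7 branches close.
Every branch closed, so the negation is unsatisfiable and the formula is valid.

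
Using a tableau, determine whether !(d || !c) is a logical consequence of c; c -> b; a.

No

Initial set: {c; (c -> b); a; !!(d || !c)}.
(c -> b): β-rule — branch into !c  //  b.
  branch 1 (add !c):
    × closes — contains both c and !c.
  branch 2 (add b):
    !!(d || !c): β-rule — branch into d  //  !c.
      branch 2.1 (add d):
        ○ open, literals {a=true, b=true, c=true, d=true}.
      branch 2.2 (add !c):
        × closes — contains both c and !c.
2 branches closed, 1 open.
An open branch gives a countermodel: a=true, b=true, c=true, d=true (unmentioned atoms arbitrary); the premises hold there but the conclusion fails.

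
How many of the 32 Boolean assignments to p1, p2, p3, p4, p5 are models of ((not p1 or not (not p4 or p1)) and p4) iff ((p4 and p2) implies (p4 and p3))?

8

Initial set: {T (((not p1 or not (not p4 or p1)) and p4) iff ((p4 and p2) implies (p4 and p3)))}.
T (((not p1 or not (not p4 or p1)) and p4) iff ((p4 and p2) implies (p4 and p3))): β-rule — branch into T ((not p1 or not (not p4 or p1)) and p4), T ((p4 and p2) implies (p4 and p3))  //  F ((not p1 or not (not p4 or p1)) and p4), F ((p4 and p2) implies (p4 and p3)).
  branch 1 (add T ((not p1 or not (not p4 or p1)) and p4), T ((p4 and p2) implies (p4 and p3))):
    T ((not p1 or not (not p4 or p1)) and p4): α-rule — add T (not p1 or not (not p4 or p1)), T p4.
    T ((p4 and p2) implies (p4 and p3)): β-rule — branch into F (p4 and p2)  //  T (p4 and p3).
      branch 1.1 (add F (p4 and p2)):
        T (not p1 or not (not p4 or p1)): β-rule — branch into T not p1  //  T not (not p4 or p1).
          branch 1.1.1 (add T not p1):
            F (p4 and p2): β-rule — branch into F p4  //  F p2.
              branch 1.1.1.1 (add F p4):
                × closes — contains both p4 and not p4.
              branch 1.1.1.2 (add F p2):
                ○ open, literals {p1=F, p2=F, p4=T}.
          branch 1.1.2 (add T not (not p4 or p1)):
            T not (not p4 or p1): α-rule — add F not p4, F p1.
            F (p4 and p2): β-rule — branch into F p4  //  F p2.
              branch 1.1.2.1 (add F p4):
                × closes — contains both p4 and not p4.
              branch 1.1.2.2 (add F p2):
                ○ open, literals {p1=F, p2=F, p4=T}.
      branch 1.2 (add T (p4 and p3)):
        T (p4 and p3): α-rule — add T p4, T p3.
        T (not p1 or not (not p4 or p1)): β-rule — branch into T not p1  //  T not (not p4 or p1).
          branch 1.2.1 (add T not p1):
            ○ open, literals {p1=F, p3=T, p4=T}.
          branch 1.2.2 (add T not (not p4 or p1)):
            T not (not p4 or p1): α-rule — add F not p4, F p1.
            ○ open, literals {p1=F, p3=T, p4=T}.
  branch 2 (add F ((not p1 or not (not p4 or p1)) and p4), F ((p4 and p2) implies (p4 and p3))):
    F ((p4 and p2) implies (p4 and p3)): α-rule — add T (p4 and p2), F (p4 and p3).
    T (p4 and p2): α-rule — add T p4, T p2.
    F ((not p1 or not (not p4 or p1)) and p4): β-rule — branch into F (not p1 or not (not p4 or p1))  //  F p4.
      branch 2.1 (add F (not p1 or not (not p4 or p1))):
        F (not p1 or not (not p4 or p1)): α-rule — add F not p1, F not (not p4 or p1).
        F (p4 and p3): β-rule — branch into F p4  //  F p3.
          branch 2.1.1 (add F p4):
            × closes — contains both p4 and not p4.
          branch 2.1.2 (add F p3):
            F not (not p4 or p1): β-rule — branch into T not p4  //  T p1.
              branch 2.1.2.1 (add T not p4):
                × closes — contains both p4 and not p4.
              branch 2.1.2.2 (add T p1):
                ○ open, literals {p1=T, p2=T, p3=F, p4=T}.
      branch 2.2 (add F p4):
        × closes — contains both p4 and not p4.
5 branches closed, 5 open.
Each open branch fixes some atoms; the unmentioned ones are free. Counting distinct full assignments: branch {p1=F, p2=F, p4=T} (p3, p5) contributes 4 new; branch {p1=F, p2=F, p4=T} (p3, p5) contributes 0 new; branch {p1=F, p3=T, p4=T} (p2, p5) contributes 2 new; branch {p1=F, p3=T, p4=T} (p2, p5) contributes 0 new; branch {p1=T, p2=T, p3=F, p4=T} (p5) contributes 2 new. Total: 8.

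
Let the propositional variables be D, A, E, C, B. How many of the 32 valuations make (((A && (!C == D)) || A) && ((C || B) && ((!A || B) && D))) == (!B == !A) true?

20

Initial set: {T ((((A && (!C == D)) || A) && ((C || B) && ((!A || B) && D))) == (!B == !A))}.
T ((((A && (!C == D)) || A) && ((C || B) && ((!A || B) && D))) == (!B == !A)): β-rule — branch into T (((A && (!C == D)) || A) && ((C || B) && ((!A || B) && D))), T (!B == !A)  //  F (((A && (!C == D)) || A) && ((C || B) && ((!A || B) && D))), F (!B == !A).
  branch 1 (add T (((A && (!C == D)) || A) && ((C || B) && ((!A || B) && D))), T (!B == !A)):
    T (((A && (!C == D)) || A) && ((C || B) && ((!A || B) && D))): α-rule — add T ((A && (!C == D)) || A), T ((C || B) && ((!A || B) && D)).
    T ((C || B) && ((!A || B) && D)): α-rule — add T (C || B), T ((!A || B) && D).
    T ((!A || B) && D): α-rule — add T (!A || B), T D.
    T (!B == !A): β-rule — branch into T !B, T !A  //  F !B, F !A.
      branch 1.1 (add T !B, T !A):
        T ((A && (!C == D)) || A): β-rule — branch into T (A && (!C == D))  //  T A.
          branch 1.1.1 (add T (A && (!C == D))):
            T (A && (!C == D)): α-rule — add T A, T (!C == D).
            × closes — contains both A and !A.
          branch 1.1.2 (add T A):
            × closes — contains both A and !A.
      branch 1.2 (add F !B, F !A):
        T ((A && (!C == D)) || A): β-rule — branch into T (A && (!C == D))  //  T A.
          branch 1.2.1 (add T (A && (!C == D))):
            T (A && (!C == D)): α-rule — add T A, T (!C == D).
            T (C || B): β-rule — branch into T C  //  T B.
              branch 1.2.1.1 (add T C):
                T (!A || B): β-rule — branch into T !A  //  T B.
                  branch 1.2.1.1.1 (add T !A):
                    × closes — contains both A and !A.
                  branch 1.2.1.1.2 (add T B):
                    T (!C == D): β-rule — branch into T !C, T D  //  F !C, F D.
                      branch 1.2.1.1.2.1 (add T !C, T D):
                        × closes — contains both C and !C.
                      branch 1.2.1.1.2.2 (add F !C, F D):
                        × closes — contains both D and !D.
              branch 1.2.1.2 (add T B):
                T (!A || B): β-rule — branch into T !A  //  T B.
                  branch 1.2.1.2.1 (add T !A):
                    × closes — contains both A and !A.
                  branch 1.2.1.2.2 (add T B):
                    T (!C == D): β-rule — branch into T !C, T D  //  F !C, F D.
                      branch 1.2.1.2.2.1 (add T !C, T D):
                        ○ open, literals {A=true, B=true, C=false, D=true}.
                      branch 1.2.1.2.2.2 (add F !C, F D):
                        × closes — contains both D and !D.
          branch 1.2.2 (add T A):
            T (C || B): β-rule — branch into T C  //  T B.
              branch 1.2.2.1 (add T C):
                T (!A || B): β-rule — branch into T !A  //  T B.
                  branch 1.2.2.1.1 (add T !A):
                    × closes — contains both A and !A.
                  branch 1.2.2.1.2 (add T B):
                    ○ open, literals {A=true, B=true, C=true, D=true}.
              branch 1.2.2.2 (add T B):
                T (!A || B): β-rule — branch into T !A  //  T B.
                  branch 1.2.2.2.1 (add T !A):
                    × closes — contains both A and !A.
                  branch 1.2.2.2.2 (add T B):
                    ○ open, literals {A=true, B=true, D=true}.
  branch 2 (add F (((A && (!C == D)) || A) && ((C || B) && ((!A || B) && D))), F (!B == !A)):
    F (((A && (!C == D)) || A) && ((C || B) && ((!A || B) && D))): β-rule — branch into F ((A && (!C == D)) || A)  //  F ((C || B) && ((!A || B) && D)).
      branch 2.1 (add F ((A && (!C == D)) || A)):
        F ((A && (!C == D)) || A): α-rule — add F (A && (!C == D)), F A.
        F (!B == !A): β-rule — branch into T !B, F !A  //  F !B, T !A.
          branch 2.1.1 (add T !B, F !A):
            × closes — contains both A and !A.
          branch 2.1.2 (add F !B, T !A):
            F (A && (!C == D)): β-rule — branch into F A  //  F (!C == D).
              branch 2.1.2.1 (add F A):
                ○ open, literals {A=false, B=true}.
              branch 2.1.2.2 (add F (!C == D)):
                F (!C == D): β-rule — branch into T !C, F D  //  F !C, T D.
                  branch 2.1.2.2.1 (add T !C, F D):
                    ○ open, literals {A=false, B=true, C=false, D=false}.
                  branch 2.1.2.2.2 (add F !C, T D):
                    ○ open, literals {A=false, B=true, C=true, D=true}.
      branch 2.2 (add F ((C || B) && ((!A || B) && D))):
        F (!B == !A): β-rule — branch into T !B, F !A  //  F !B, T !A.
          branch 2.2.1 (add T !B, F !A):
            F ((C || B) && ((!A || B) && D)): β-rule — branch into F (C || B)  //  F ((!A || B) && D).
              branch 2.2.1.1 (add F (C || B)):
                F (C || B): α-rule — add F C, F B.
                ○ open, literals {A=true, B=false, C=false}.
              branch 2.2.1.2 (add F ((!A || B) && D)):
                F ((!A || B) && D): β-rule — branch into F (!A || B)  //  F D.
                  branch 2.2.1.2.1 (add F (!A || B)):
                    F (!A || B): α-rule — add F !A, F B.
                    ○ open, literals {A=true, B=false}.
                  branch 2.2.1.2.2 (add F D):
                    ○ open, literals {A=true, B=false, D=false}.
          branch 2.2.2 (add F !B, T !A):
            F ((C || B) && ((!A || B) && D)): β-rule — branch into F (C || B)  //  F ((!A || B) && D).
              branch 2.2.2.1 (add F (C || B)):
                F (C || B): α-rule — add F C, F B.
                × closes — contains both B and !B.
              branch 2.2.2.2 (add F ((!A || B) && D)):
                F ((!A || B) && D): β-rule — branch into F (!A || B)  //  F D.
                  branch 2.2.2.2.1 (add F (!A || B)):
                    F (!A || B): α-rule — add F !A, F B.
                    × closes — contains both A and !A.
                  branch 2.2.2.2.2 (add F D):
                    ○ open, literals {A=false, B=true, D=false}.
12 branches closed, 10 open.
Each open branch fixes some atoms; the unmentioned ones are free. Counting distinct full assignments: branch {A=true, B=true, C=false, D=true} (E) contributes 2 new; branch {A=true, B=true, C=true, D=true} (E) contributes 2 new; branch {A=true, B=true, D=true} (E, C) contributes 0 new; branch {A=false, B=true} (D, E, C) contributes 8 new; branch {A=false, B=true, C=false, D=false} (E) contributes 0 new; branch {A=false, B=true, C=true, D=true} (E) contributes 0 new; branch {A=true, B=false, C=false} (D, E) contributes 4 new; branch {A=true, B=false} (D, E, C) contributes 4 new; branch {A=true, B=false, D=false} (E, C) contributes 0 new; branch {A=false, B=true, D=false} (E, C) contributes 0 new. Total: 20.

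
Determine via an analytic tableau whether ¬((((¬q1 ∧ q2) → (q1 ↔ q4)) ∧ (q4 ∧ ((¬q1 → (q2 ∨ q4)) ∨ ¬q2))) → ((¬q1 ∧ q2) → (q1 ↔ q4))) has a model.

Unsatisfiable

Initial set: {¬((((¬q1 ∧ q2) → (q1 ↔ q4)) ∧ (q4 ∧ ((¬q1 → (q2 ∨ q4)) ∨ ¬q2))) → ((¬q1 ∧ q2) → (q1 ↔ q4)))}.
¬((((¬q1 ∧ q2) → (q1 ↔ q4)) ∧ (q4 ∧ ((¬q1 → (q2 ∨ q4)) ∨ ¬q2))) → ((¬q1 ∧ q2) → (q1 ↔ q4))): α-rule — add (((¬q1 ∧ q2) → (q1 ↔ q4)) ∧ (q4 ∧ ((¬q1 → (q2 ∨ q4)) ∨ ¬q2))), ¬((¬q1 ∧ q2) → (q1 ↔ q4)).
(((¬q1 ∧ q2) → (q1 ↔ q4)) ∧ (q4 ∧ ((¬q1 → (q2 ∨ q4)) ∨ ¬q2))): α-rule — add ((¬q1 ∧ q2) → (q1 ↔ q4)), (q4 ∧ ((¬q1 → (q2 ∨ q4)) ∨ ¬q2)).
¬((¬q1 ∧ q2) → (q1 ↔ q4)): α-rule — add (¬q1 ∧ q2), ¬(q1 ↔ q4).
(q4 ∧ ((¬q1 → (q2 ∨ q4)) ∨ ¬q2)): α-rule — add q4, ((¬q1 → (q2 ∨ q4)) ∨ ¬q2).
(¬q1 ∧ q2): α-rule — add ¬q1, q2.
((¬q1 ∧ q2) → (q1 ↔ q4)): β-rule — branch into ¬(¬q1 ∧ q2)  //  (q1 ↔ q4).
  branch 1 (add ¬(¬q1 ∧ q2)):
    ¬(q1 ↔ q4): β-rule — branch into q1, ¬q4  //  ¬q1, q4.
      branch 1.1 (add q1, ¬q4):
        × closes — contains both q1 and ¬q1.
      branch 1.2 (add ¬q1, q4):
        ((¬q1 → (q2 ∨ q4)) ∨ ¬q2): β-rule — branch into (¬q1 → (q2 ∨ q4))  //  ¬q2.
          branch 1.2.1 (add (¬q1 → (q2 ∨ q4))):
            ¬(¬q1 ∧ q2): β-rule — branch into ¬¬q1  //  ¬q2.
              branch 1.2.1.1 (add ¬¬q1):
                × closes — contains both q1 and ¬q1.
              branch 1.2.1.2 (add ¬q2):
                × closes — contains both q2 and ¬q2.
          branch 1.2.2 (add ¬q2):
            × closes — contains both q2 and ¬q2.
  branch 2 (add (q1 ↔ q4)):
    ¬(q1 ↔ q4): β-rule — branch into q1, ¬q4  //  ¬q1, q4.
      branch 2.1 (add q1, ¬q4):
        × closes — contains both q1 and ¬q1.
      branch 2.2 (add ¬q1, q4):
        ((¬q1 → (q2 ∨ q4)) ∨ ¬q2): β-rule — branch into (¬q1 → (q2 ∨ q4))  //  ¬q2.
          branch 2.2.1 (add (¬q1 → (q2 ∨ q4))):
            (q1 ↔ q4): β-rule — branch into q1, q4  //  ¬q1, ¬q4.
              branch 2.2.1.1 (add q1, q4):
                × closes — contains both q1 and ¬q1.
              branch 2.2.1.2 (add ¬q1, ¬q4):
                × closes — contains both q4 and ¬q4.
          branch 2.2.2 (add ¬q2):
            × closes — contains both q2 and ¬q2.
All 8 branches close.
Every branch closed; the formula is unsatisfiable.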